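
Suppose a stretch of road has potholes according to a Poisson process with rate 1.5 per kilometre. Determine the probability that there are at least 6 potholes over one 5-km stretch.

0.7586

Over the interval, μ = 1.5 × 5 = 7.5 (a 5-km stretch = 5 kilometres).
P(N ≥ 6) = 1 − P(N ≤ 5) = 1 − Σ_{j=0}^{5} e^(−μ) μ^j/j! ≈ 0.7586.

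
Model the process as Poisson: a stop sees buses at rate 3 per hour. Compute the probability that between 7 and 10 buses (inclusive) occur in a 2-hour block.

Over the interval, μ = 3 × 2 = 6 (a 2-hour block = 2 hours).
P(7 ≤ N ≤ 10) = Σ_{j=7}^{10} e^(−6) · 6^j/j! ≈ 0.3511.

0.3511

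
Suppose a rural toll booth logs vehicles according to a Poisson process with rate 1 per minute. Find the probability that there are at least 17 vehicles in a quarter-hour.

0.3359

Over the interval, μ = 1 × 15 = 15 (a quarter-hour = 15 minutes).
P(N ≥ 17) = 1 − P(N ≤ 16) = 1 − Σ_{j=0}^{16} e^(−μ) μ^j/j! ≈ 0.3359.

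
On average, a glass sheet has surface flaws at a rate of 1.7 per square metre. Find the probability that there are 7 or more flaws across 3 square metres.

0.2526

Over the interval, μ = 1.7 × 3 = 5.1 (3 square metres).
P(N ≥ 7) = 1 − P(N ≤ 6) = 1 − Σ_{j=0}^{6} e^(−μ) μ^j/j! ≈ 0.2526.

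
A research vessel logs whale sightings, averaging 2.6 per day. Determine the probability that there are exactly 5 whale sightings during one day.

With mean μ = 2.6 per day,
P(N = 5) = e^(−μ) μ^5/5! = e^(−2.6) · 2.6^5/120 ≈ 0.0735.

0.0735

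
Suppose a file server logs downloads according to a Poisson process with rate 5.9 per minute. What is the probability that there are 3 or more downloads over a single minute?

0.9334

With mean μ = 5.9 per minute,
P(N ≥ 3) = 1 − P(N ≤ 2) = 1 − Σ_{j=0}^{2} e^(−μ) μ^j/j! ≈ 0.9334.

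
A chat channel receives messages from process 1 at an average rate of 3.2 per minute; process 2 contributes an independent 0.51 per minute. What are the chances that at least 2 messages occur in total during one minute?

0.8847

Independent Poisson processes superpose: combined rate λ = 3.2 + 0.51 = 3.71 per minute.
So μ = 3.71.
P(N ≥ 2) = 1 − P(N ≤ 1) ≈ 0.8847.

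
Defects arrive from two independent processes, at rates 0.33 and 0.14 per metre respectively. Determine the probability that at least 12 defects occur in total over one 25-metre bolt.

Independent Poisson processes superpose: combined rate λ = 0.33 + 0.14 = 0.47 per metre.
Over the interval, μ = 0.47 × 25 = 11.75 (a 25-metre bolt = 25 metres).
P(N ≥ 12) = 1 − P(N ≤ 11) ≈ 0.5095.

0.5095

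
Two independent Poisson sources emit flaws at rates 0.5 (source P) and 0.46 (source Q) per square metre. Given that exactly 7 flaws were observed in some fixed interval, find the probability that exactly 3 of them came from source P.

Given the total, each event is independently from source P with probability p = λ_P/(λ_P+λ_Q) = 0.5/0.96 ≈ 0.5208.
So K ~ Binomial(7, 0.5/0.96): P(K = 3) = C(7,3) · (0.5/0.96)^3 · (0.46/0.96)^4 ≈ 0.2607.

0.2607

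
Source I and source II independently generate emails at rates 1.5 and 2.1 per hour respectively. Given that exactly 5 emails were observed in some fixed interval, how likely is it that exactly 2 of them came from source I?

Given the total, each event is independently from source I with probability p = λ_I/(λ_I+λ_II) = 1.5/3.6 ≈ 0.4167.
So K ~ Binomial(5, 1.5/3.6): P(K = 2) = C(5,2) · (1.5/3.6)^2 · (2.1/3.6)^3 ≈ 0.3446.

0.3446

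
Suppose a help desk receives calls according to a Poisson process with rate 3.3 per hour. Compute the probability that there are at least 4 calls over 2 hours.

Over the interval, μ = 3.3 × 2 = 6.6 (2 hours).
P(N ≥ 4) = 1 − P(N ≤ 3) = 1 − Σ_{j=0}^{3} e^(−μ) μ^j/j! ≈ 0.8948.

0.8948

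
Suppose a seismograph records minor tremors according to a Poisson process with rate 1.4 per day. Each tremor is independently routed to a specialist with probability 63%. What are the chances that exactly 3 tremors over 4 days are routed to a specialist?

0.2149

Thinning: the tremors that are routed to a specialist themselves form a Poisson process with rate 0.63 × 1.4 = 0.882 per day.
Over the interval, μ = 0.882 × 4 = 3.528 (4 days).
P(N = 3) = e^(−3.528) · 3.528^3/3! ≈ 0.2149.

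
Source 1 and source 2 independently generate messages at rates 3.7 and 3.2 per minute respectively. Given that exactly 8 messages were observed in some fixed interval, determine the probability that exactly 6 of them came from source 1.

0.1432

Given the total, each event is independently from source 1 with probability p = λ_1/(λ_1+λ_2) = 3.7/6.9 ≈ 0.5362.
So K ~ Binomial(8, 3.7/6.9): P(K = 6) = C(8,6) · (3.7/6.9)^6 · (3.2/6.9)^2 ≈ 0.1432.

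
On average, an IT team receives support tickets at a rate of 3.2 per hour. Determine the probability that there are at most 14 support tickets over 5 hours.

Over the interval, μ = 3.2 × 5 = 16 (5 hours).
P(N ≤ 14) = Σ_{j=0}^{14} e^(−μ) μ^j/j! ≈ 0.3675.

0.3675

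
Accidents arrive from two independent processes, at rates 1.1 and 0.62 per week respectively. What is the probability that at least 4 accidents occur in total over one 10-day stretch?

Independent Poisson processes superpose: combined rate λ = 1.1 + 0.62 = 1.72 per week.
Over the interval, μ = 1.72 × 10/7 ≈ 2.45714 (a 10-day stretch = 10/7 weeks).
P(N ≥ 4) = 1 − P(N ≤ 3) ≈ 0.2333.

0.2333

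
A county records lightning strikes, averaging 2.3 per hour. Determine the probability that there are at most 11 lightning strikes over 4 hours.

0.7832

Over the interval, μ = 2.3 × 4 = 9.2 (4 hours).
P(N ≤ 11) = Σ_{j=0}^{11} e^(−μ) μ^j/j! ≈ 0.7832.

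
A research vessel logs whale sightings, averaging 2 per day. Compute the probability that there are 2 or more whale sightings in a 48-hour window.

Over the interval, μ = 2 × 2 = 4 (a 48-hour window = 2 days).
P(N ≥ 2) = 1 − P(N ≤ 1) = 1 − Σ_{j=0}^{1} e^(−μ) μ^j/j! ≈ 0.9084.

0.9084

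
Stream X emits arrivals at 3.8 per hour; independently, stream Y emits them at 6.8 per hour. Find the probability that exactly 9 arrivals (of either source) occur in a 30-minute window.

Independent Poisson processes superpose: combined rate λ = 3.8 + 6.8 = 10.6 per hour.
Over the interval, μ = 10.6 × 0.5 = 5.3 (a 30-minute window = 0.5 hours).
P(N = 9) = e^(−5.3) · 5.3^9/9! ≈ 0.0454.

0.0454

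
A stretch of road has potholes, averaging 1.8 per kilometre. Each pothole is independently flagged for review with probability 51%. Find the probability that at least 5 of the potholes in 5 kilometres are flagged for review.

Thinning: the potholes that are flagged for review themselves form a Poisson process with rate 0.51 × 1.8 = 0.918 per kilometre.
Over the interval, μ = 0.918 × 5 = 4.59 (5 kilometres).
P(N ≥ 5) = 1 − P(N ≤ 4) ≈ 0.4849.

0.4849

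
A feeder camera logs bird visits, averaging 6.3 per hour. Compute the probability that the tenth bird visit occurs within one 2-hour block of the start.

Over the interval, μ = 6.3 × 2 = 12.6 (a 2-hour block = 2 hours).
The tenth arrival falls in the interval iff at least 10 events occur there: P(S_10 ≤ t) = P(N ≥ 10) = 1 − P(N ≤ 9) ≈ 0.8061.

0.8061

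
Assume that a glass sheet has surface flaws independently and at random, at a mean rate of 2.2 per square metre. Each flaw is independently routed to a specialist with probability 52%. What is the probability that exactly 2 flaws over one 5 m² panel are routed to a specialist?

0.0537

Thinning: the flaws that are routed to a specialist themselves form a Poisson process with rate 0.52 × 2.2 = 1.144 per square metre.
Over the interval, μ = 1.144 × 5 = 5.72 (a 5 m² panel = 5 square metres).
P(N = 2) = e^(−5.72) · 5.72^2/2! ≈ 0.0537.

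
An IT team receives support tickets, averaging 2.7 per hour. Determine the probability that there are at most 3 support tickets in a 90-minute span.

0.4238

Over the interval, μ = 2.7 × 1.5 = 4.05 (a 90-minute span = 1.5 hours).
P(N ≤ 3) = Σ_{j=0}^{3} e^(−μ) μ^j/j! ≈ 0.4238.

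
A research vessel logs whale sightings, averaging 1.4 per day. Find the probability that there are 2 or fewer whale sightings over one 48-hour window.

0.4695

Over the interval, μ = 1.4 × 2 = 2.8 (a 48-hour window = 2 days).
P(N ≤ 2) = Σ_{j=0}^{2} e^(−μ) μ^j/j! ≈ 0.4695.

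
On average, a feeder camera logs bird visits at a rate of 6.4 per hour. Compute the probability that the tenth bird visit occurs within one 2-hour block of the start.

Over the interval, μ = 6.4 × 2 = 12.8 (a 2-hour block = 2 hours).
The tenth arrival falls in the interval iff at least 10 events occur there: P(S_10 ≤ t) = P(N ≥ 10) = 1 − P(N ≤ 9) ≈ 0.8206.

0.8206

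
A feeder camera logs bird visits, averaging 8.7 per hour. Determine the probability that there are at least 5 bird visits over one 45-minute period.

0.7791

Over the interval, μ = 8.7 × 0.75 = 6.525 (a 45-minute period = 0.75 hours).
P(N ≥ 5) = 1 − P(N ≤ 4) = 1 − Σ_{j=0}^{4} e^(−μ) μ^j/j! ≈ 0.7791.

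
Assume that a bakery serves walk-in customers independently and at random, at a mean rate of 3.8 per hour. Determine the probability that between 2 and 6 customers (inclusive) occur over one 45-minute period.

0.7508

Over the interval, μ = 3.8 × 0.75 = 2.85 (a 45-minute period = 0.75 hours).
P(2 ≤ N ≤ 6) = Σ_{j=2}^{6} e^(−2.85) · 2.85^j/j! ≈ 0.7508.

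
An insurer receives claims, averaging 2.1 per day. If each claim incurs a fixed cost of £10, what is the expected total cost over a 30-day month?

E[N] = 2.1 × 30 = 63 (a 30-day month = 30 days); E[cost] = 63 × £10 = £630.

£630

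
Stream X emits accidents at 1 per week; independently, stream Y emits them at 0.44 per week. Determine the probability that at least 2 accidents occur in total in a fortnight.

0.7822

Independent Poisson processes superpose: combined rate λ = 1 + 0.44 = 1.44 per week.
Over the interval, μ = 1.44 × 2 = 2.88 (a fortnight = 2 weeks).
P(N ≥ 2) = 1 − P(N ≤ 1) ≈ 0.7822.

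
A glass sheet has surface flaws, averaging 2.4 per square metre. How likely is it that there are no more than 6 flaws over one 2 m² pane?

Over the interval, μ = 2.4 × 2 = 4.8 (a 2 m² pane = 2 square metres).
P(N ≤ 6) = Σ_{j=0}^{6} e^(−μ) μ^j/j! ≈ 0.7908.

0.7908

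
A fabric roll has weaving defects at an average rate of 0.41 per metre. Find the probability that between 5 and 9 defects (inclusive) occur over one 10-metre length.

0.3812

Over the interval, μ = 0.41 × 10 = 4.1 (a 10-metre length = 10 metres).
P(5 ≤ N ≤ 9) = Σ_{j=5}^{9} e^(−4.1) · 4.1^j/j! ≈ 0.3812.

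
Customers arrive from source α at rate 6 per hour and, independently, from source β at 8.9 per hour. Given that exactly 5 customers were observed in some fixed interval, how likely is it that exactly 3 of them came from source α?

Given the total, each event is independently from source α with probability p = λ_α/(λ_α+λ_β) = 6/14.9 ≈ 0.4027.
So K ~ Binomial(5, 6/14.9): P(K = 3) = C(5,3) · (6/14.9)^3 · (8.9/14.9)^2 ≈ 0.2330.

0.2330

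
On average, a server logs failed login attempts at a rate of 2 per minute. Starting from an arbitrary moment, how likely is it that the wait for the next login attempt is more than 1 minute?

0.1353

The wait for the next event is exponential with rate λ = 2 per minute.
P(T > 1) = e^(−λt) = e^(−2 × 1) = e^(−2) ≈ 0.1353.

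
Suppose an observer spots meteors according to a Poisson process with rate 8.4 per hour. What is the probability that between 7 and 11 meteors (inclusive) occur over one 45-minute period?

0.4140

Over the interval, μ = 8.4 × 0.75 = 6.3 (a 45-minute period = 0.75 hours).
P(7 ≤ N ≤ 11) = Σ_{j=7}^{11} e^(−6.3) · 6.3^j/j! ≈ 0.4140.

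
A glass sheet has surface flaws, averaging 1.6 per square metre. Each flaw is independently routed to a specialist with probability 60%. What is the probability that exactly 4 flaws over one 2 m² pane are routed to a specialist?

0.0830

Thinning: the flaws that are routed to a specialist themselves form a Poisson process with rate 0.6 × 1.6 = 0.96 per square metre.
Over the interval, μ = 0.96 × 2 = 1.92 (a 2 m² pane = 2 square metres).
P(N = 4) = e^(−1.92) · 1.92^4/4! ≈ 0.0830.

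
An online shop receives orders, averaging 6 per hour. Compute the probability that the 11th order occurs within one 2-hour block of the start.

0.6528

Over the interval, μ = 6 × 2 = 12 (a 2-hour block = 2 hours).
The 11th arrival falls in the interval iff at least 11 events occur there: P(S_11 ≤ t) = P(N ≥ 11) = 1 − P(N ≤ 10) ≈ 0.6528.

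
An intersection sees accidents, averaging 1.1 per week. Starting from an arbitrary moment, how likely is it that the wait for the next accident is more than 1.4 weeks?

The wait for the next event is exponential with rate λ = 1.1 per week.
P(T > 1.4) = e^(−λt) = e^(−1.1 × 1.4) = e^(−1.54) ≈ 0.2144.

0.2144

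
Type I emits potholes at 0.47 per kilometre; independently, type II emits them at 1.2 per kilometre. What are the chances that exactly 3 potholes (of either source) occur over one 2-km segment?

0.2201

Independent Poisson processes superpose: combined rate λ = 0.47 + 1.2 = 1.67 per kilometre.
Over the interval, μ = 1.67 × 2 = 3.34 (a 2-km segment = 2 kilometres).
P(N = 3) = e^(−3.34) · 3.34^3/3! ≈ 0.2201.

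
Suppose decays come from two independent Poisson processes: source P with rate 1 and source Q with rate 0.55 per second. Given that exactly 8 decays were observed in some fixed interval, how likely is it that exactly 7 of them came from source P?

0.1321

Given the total, each event is independently from source P with probability p = λ_P/(λ_P+λ_Q) = 1/1.55 ≈ 0.6452.
So K ~ Binomial(8, 1/1.55): P(K = 7) = C(8,7) · (1/1.55)^7 · (0.55/1.55)^1 ≈ 0.1321.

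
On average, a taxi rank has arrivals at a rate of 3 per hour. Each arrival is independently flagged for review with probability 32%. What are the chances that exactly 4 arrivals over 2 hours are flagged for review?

0.0830

Thinning: the arrivals that are flagged for review themselves form a Poisson process with rate 0.32 × 3 = 0.96 per hour.
Over the interval, μ = 0.96 × 2 = 1.92 (2 hours).
P(N = 4) = e^(−1.92) · 1.92^4/4! ≈ 0.0830.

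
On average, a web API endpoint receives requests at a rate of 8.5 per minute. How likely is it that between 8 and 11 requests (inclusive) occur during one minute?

0.4631

With mean μ = 8.5 per minute,
P(8 ≤ N ≤ 11) = Σ_{j=8}^{11} e^(−8.5) · 8.5^j/j! ≈ 0.4631.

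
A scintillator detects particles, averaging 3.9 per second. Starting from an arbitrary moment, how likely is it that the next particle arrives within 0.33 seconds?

0.7239

Inter-arrival times are exponential with rate λ = 3.9 per second.
P(T ≤ 0.33) = 1 − e^(−λt) = 1 − e^(−3.9 × 0.33) = 1 − e^(−1.287) ≈ 0.7239.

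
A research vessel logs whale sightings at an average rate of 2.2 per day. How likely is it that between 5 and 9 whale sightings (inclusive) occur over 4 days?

0.5516

Over the interval, μ = 2.2 × 4 = 8.8 (4 days).
P(5 ≤ N ≤ 9) = Σ_{j=5}^{9} e^(−8.8) · 8.8^j/j! ≈ 0.5516.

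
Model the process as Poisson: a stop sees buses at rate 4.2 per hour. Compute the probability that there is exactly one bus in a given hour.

With mean μ = 4.2 per hour,
P(N = 1) = e^(−μ) μ^1/1! = e^(−4.2) · 4.2^1/1 ≈ 0.0630.

0.0630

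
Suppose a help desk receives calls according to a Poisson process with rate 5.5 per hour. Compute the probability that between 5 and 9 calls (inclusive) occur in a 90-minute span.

0.5990

Over the interval, μ = 5.5 × 1.5 = 8.25 (a 90-minute span = 1.5 hours).
P(5 ≤ N ≤ 9) = Σ_{j=5}^{9} e^(−8.25) · 8.25^j/j! ≈ 0.5990.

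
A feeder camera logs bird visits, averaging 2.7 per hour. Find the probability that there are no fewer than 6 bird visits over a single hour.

With mean μ = 2.7 per hour,
P(N ≥ 6) = 1 − P(N ≤ 5) = 1 − Σ_{j=0}^{5} e^(−μ) μ^j/j! ≈ 0.0567.

0.0567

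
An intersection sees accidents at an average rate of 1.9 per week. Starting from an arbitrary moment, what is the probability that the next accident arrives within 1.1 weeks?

Inter-arrival times are exponential with rate λ = 1.9 per week.
P(T ≤ 1.1) = 1 − e^(−λt) = 1 − e^(−1.9 × 1.1) = 1 − e^(−2.09) ≈ 0.8763.

0.8763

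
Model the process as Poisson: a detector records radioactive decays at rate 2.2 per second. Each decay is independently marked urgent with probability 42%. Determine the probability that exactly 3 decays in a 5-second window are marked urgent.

Thinning: the decays that are marked urgent themselves form a Poisson process with rate 0.42 × 2.2 = 0.924 per second.
Over the interval, μ = 0.924 × 5 = 4.62 (a 5-second window = 5 seconds).
P(N = 3) = e^(−4.62) · 4.62^3/3! ≈ 0.1619.

0.1619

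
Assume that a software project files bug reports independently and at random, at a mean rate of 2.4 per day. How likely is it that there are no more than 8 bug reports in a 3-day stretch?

Over the interval, μ = 2.4 × 3 = 7.2 (a 3-day stretch = 3 days).
P(N ≤ 8) = Σ_{j=0}^{8} e^(−μ) μ^j/j! ≈ 0.7027.

0.7027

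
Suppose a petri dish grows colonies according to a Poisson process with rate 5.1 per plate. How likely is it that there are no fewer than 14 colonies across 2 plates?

Over the interval, μ = 5.1 × 2 = 10.2 (2 plates).
P(N ≥ 14) = 1 − P(N ≤ 13) = 1 − Σ_{j=0}^{13} e^(−μ) μ^j/j! ≈ 0.1506.

0.1506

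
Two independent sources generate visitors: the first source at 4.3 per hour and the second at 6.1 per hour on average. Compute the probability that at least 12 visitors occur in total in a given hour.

Independent Poisson processes superpose: combined rate λ = 4.3 + 6.1 = 10.4 per hour.
So μ = 10.4.
P(N ≥ 12) = 1 − P(N ≤ 11) ≈ 0.3495.

0.3495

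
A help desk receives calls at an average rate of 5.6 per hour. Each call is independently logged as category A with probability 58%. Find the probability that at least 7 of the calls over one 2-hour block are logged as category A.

Thinning: the calls that are logged as category A themselves form a Poisson process with rate 0.58 × 5.6 = 3.248 per hour.
Over the interval, μ = 3.248 × 2 = 6.496 (a 2-hour block = 2 hours).
P(N ≥ 7) = 1 − P(N ≤ 6) ≈ 0.4728.

0.4728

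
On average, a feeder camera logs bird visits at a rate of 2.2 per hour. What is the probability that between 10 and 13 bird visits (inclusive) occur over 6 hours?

0.3981

Over the interval, μ = 2.2 × 6 = 13.2 (6 hours).
P(10 ≤ N ≤ 13) = Σ_{j=10}^{13} e^(−13.2) · 13.2^j/j! ≈ 0.3981.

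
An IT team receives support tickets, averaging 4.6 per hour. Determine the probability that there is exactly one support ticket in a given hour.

0.0462

With mean μ = 4.6 per hour,
P(N = 1) = e^(−μ) μ^1/1! = e^(−4.6) · 4.6^1/1 ≈ 0.0462.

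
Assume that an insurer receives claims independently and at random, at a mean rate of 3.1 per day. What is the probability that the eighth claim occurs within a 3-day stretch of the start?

0.7100

Over the interval, μ = 3.1 × 3 = 9.3 (a 3-day stretch = 3 days).
The eighth arrival falls in the interval iff at least 8 events occur there: P(S_8 ≤ t) = P(N ≥ 8) = 1 − P(N ≤ 7) ≈ 0.7100.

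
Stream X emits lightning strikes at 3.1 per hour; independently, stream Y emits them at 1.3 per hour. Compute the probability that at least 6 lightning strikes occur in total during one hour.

0.2801

Independent Poisson processes superpose: combined rate λ = 3.1 + 1.3 = 4.4 per hour.
So μ = 4.4.
P(N ≥ 6) = 1 − P(N ≤ 5) ≈ 0.2801.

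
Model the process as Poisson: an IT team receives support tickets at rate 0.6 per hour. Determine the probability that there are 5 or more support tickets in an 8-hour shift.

Over the interval, μ = 0.6 × 8 = 4.8 (an 8-hour shift = 8 hours).
P(N ≥ 5) = 1 − P(N ≤ 4) = 1 − Σ_{j=0}^{4} e^(−μ) μ^j/j! ≈ 0.5237.

0.5237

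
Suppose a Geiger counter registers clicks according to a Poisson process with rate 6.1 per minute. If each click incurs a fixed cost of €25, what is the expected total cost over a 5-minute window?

€762.5

E[N] = 6.1 × 5 = 30.5 (a 5-minute window = 5 minutes); E[cost] = 30.5 × €25 = €762.5.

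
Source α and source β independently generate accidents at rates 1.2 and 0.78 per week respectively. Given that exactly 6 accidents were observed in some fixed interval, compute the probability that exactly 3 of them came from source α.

Given the total, each event is independently from source α with probability p = λ_α/(λ_α+λ_β) = 1.2/1.98 ≈ 0.6061.
So K ~ Binomial(6, 1.2/1.98): P(K = 3) = C(6,3) · (1.2/1.98)^3 · (0.78/1.98)^3 ≈ 0.2722.

0.2722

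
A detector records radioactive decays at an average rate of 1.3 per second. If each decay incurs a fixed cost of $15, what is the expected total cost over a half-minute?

$585

E[N] = 1.3 × 30 = 39 (a half-minute = 30 seconds); E[cost] = 39 × $15 = $585.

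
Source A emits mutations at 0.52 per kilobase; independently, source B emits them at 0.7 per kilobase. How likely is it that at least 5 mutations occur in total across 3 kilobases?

Independent Poisson processes superpose: combined rate λ = 0.52 + 0.7 = 1.22 per kilobase.
Over the interval, μ = 1.22 × 3 = 3.66 (3 kilobases).
P(N ≥ 5) = 1 − P(N ≤ 4) ≈ 0.3051.

0.3051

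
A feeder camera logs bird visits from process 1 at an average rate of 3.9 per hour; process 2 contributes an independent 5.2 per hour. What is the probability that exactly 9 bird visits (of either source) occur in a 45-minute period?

0.0962

Independent Poisson processes superpose: combined rate λ = 3.9 + 5.2 = 9.1 per hour.
Over the interval, μ = 9.1 × 0.75 = 6.825 (a 45-minute period = 0.75 hours).
P(N = 9) = e^(−6.825) · 6.825^9/9! ≈ 0.0962.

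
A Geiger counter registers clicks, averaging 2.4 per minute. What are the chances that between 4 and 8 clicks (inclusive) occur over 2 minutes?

Over the interval, μ = 2.4 × 2 = 4.8 (2 minutes).
P(4 ≤ N ≤ 8) = Σ_{j=4}^{8} e^(−4.8) · 4.8^j/j! ≈ 0.6500.

0.6500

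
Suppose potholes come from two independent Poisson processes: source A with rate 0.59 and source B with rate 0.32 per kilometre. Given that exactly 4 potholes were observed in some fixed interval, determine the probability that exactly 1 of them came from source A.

Given the total, each event is independently from source A with probability p = λ_A/(λ_A+λ_B) = 0.59/0.91 ≈ 0.6484.
So K ~ Binomial(4, 0.59/0.91): P(K = 1) = C(4,1) · (0.59/0.91)^1 · (0.32/0.91)^3 ≈ 0.1128.

0.1128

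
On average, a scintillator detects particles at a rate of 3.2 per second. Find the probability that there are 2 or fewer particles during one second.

With mean μ = 3.2 per second,
P(N ≤ 2) = Σ_{j=0}^{2} e^(−μ) μ^j/j! ≈ 0.3799.

0.3799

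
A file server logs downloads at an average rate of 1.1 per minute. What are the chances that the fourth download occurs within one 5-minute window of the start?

Over the interval, μ = 1.1 × 5 = 5.5 (a 5-minute window = 5 minutes).
The fourth arrival falls in the interval iff at least 4 events occur there: P(S_4 ≤ t) = P(N ≥ 4) = 1 − P(N ≤ 3) ≈ 0.7983.

0.7983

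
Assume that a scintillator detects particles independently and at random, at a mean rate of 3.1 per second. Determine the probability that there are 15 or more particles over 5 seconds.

Over the interval, μ = 3.1 × 5 = 15.5 (5 seconds).
P(N ≥ 15) = 1 − P(N ≤ 14) = 1 − Σ_{j=0}^{14} e^(−μ) μ^j/j! ≈ 0.5846.

0.5846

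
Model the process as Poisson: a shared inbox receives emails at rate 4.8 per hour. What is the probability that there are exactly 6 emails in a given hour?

With mean μ = 4.8 per hour,
P(N = 6) = e^(−μ) μ^6/6! = e^(−4.8) · 4.8^6/720 ≈ 0.1398.

0.1398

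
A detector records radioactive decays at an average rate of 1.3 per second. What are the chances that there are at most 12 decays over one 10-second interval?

0.4631

Over the interval, μ = 1.3 × 10 = 13 (a 10-second interval = 10 seconds).
P(N ≤ 12) = Σ_{j=0}^{12} e^(−μ) μ^j/j! ≈ 0.4631.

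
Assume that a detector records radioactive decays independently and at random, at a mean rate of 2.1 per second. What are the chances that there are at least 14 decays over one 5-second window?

Over the interval, μ = 2.1 × 5 = 10.5 (a 5-second window = 5 seconds).
P(N ≥ 14) = 1 − P(N ≤ 13) = 1 − Σ_{j=0}^{13} e^(−μ) μ^j/j! ≈ 0.1747.

0.1747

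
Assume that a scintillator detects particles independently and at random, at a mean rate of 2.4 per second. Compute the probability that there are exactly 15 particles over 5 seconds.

Over the interval, μ = 2.4 × 5 = 12 (5 seconds).
P(N = 15) = e^(−μ) μ^15/15! = e^(−12) · 12^15/1307674368000 ≈ 0.0724.

0.0724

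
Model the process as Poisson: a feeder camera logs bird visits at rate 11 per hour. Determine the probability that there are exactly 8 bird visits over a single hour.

With mean μ = 11 per hour,
P(N = 8) = e^(−μ) μ^8/8! = e^(−11) · 11^8/40320 ≈ 0.0888.

0.0888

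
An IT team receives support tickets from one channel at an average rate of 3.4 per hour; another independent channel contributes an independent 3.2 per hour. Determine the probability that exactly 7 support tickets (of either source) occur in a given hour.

Independent Poisson processes superpose: combined rate λ = 3.4 + 3.2 = 6.6 per hour.
So μ = 6.6.
P(N = 7) = e^(−6.6) · 6.6^7/7! ≈ 0.1472.

0.1472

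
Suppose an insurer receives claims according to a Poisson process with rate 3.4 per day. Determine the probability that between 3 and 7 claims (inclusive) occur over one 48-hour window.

0.5940

Over the interval, μ = 3.4 × 2 = 6.8 (a 48-hour window = 2 days).
P(3 ≤ N ≤ 7) = Σ_{j=3}^{7} e^(−6.8) · 6.8^j/j! ≈ 0.5940.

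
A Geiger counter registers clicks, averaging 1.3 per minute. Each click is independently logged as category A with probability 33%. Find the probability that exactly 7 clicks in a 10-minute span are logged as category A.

Thinning: the clicks that are logged as category A themselves form a Poisson process with rate 0.33 × 1.3 = 0.429 per minute.
Over the interval, μ = 0.429 × 10 = 4.29 (a 10-minute span = 10 minutes).
P(N = 7) = e^(−4.29) · 4.29^7/7! ≈ 0.0727.

0.0727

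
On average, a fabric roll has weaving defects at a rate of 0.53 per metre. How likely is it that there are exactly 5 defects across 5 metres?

Over the interval, μ = 0.53 × 5 = 2.65 (5 metres).
P(N = 5) = e^(−μ) μ^5/5! = e^(−2.65) · 2.65^5/120 ≈ 0.0769.

0.0769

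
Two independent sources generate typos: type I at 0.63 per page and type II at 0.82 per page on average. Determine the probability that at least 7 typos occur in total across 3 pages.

Independent Poisson processes superpose: combined rate λ = 0.63 + 0.82 = 1.45 per page.
Over the interval, μ = 1.45 × 3 = 4.35 (3 pages).
P(N ≥ 7) = 1 − P(N ≤ 6) ≈ 0.1502.

0.1502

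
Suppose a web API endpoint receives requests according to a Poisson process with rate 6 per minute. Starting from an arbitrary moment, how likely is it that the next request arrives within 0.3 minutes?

0.8347

Inter-arrival times are exponential with rate λ = 6 per minute.
P(T ≤ 0.3) = 1 − e^(−λt) = 1 − e^(−6 × 0.3) = 1 − e^(−1.8) ≈ 0.8347.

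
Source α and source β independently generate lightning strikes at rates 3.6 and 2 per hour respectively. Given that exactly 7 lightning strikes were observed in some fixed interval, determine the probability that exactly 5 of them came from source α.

0.2941

Given the total, each event is independently from source α with probability p = λ_α/(λ_α+λ_β) = 3.6/5.6 ≈ 0.6429.
So K ~ Binomial(7, 3.6/5.6): P(K = 5) = C(7,5) · (3.6/5.6)^5 · (2/5.6)^2 ≈ 0.2941.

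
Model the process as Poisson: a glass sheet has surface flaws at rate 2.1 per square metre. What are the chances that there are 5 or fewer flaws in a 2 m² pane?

Over the interval, μ = 2.1 × 2 = 4.2 (a 2 m² pane = 2 square metres).
P(N ≤ 5) = Σ_{j=0}^{5} e^(−μ) μ^j/j! ≈ 0.7531.

0.7531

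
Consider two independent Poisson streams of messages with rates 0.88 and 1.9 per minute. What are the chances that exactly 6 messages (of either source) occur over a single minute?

Independent Poisson processes superpose: combined rate λ = 0.88 + 1.9 = 2.78 per minute.
So μ = 2.78.
P(N = 6) = e^(−2.78) · 2.78^6/6! ≈ 0.0398.

0.0398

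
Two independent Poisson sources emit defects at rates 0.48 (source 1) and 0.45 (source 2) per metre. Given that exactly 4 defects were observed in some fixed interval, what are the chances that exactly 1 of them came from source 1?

0.2339

Given the total, each event is independently from source 1 with probability p = λ_1/(λ_1+λ_2) = 0.48/0.93 ≈ 0.5161.
So K ~ Binomial(4, 0.48/0.93): P(K = 1) = C(4,1) · (0.48/0.93)^1 · (0.45/0.93)^3 ≈ 0.2339.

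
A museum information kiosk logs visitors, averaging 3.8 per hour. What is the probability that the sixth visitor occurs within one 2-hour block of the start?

Over the interval, μ = 3.8 × 2 = 7.6 (a 2-hour block = 2 hours).
The sixth arrival falls in the interval iff at least 6 events occur there: P(S_6 ≤ t) = P(N ≥ 6) = 1 − P(N ≤ 5) ≈ 0.7693.

0.7693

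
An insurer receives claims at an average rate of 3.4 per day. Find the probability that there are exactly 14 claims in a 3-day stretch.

Over the interval, μ = 3.4 × 3 = 10.2 (a 3-day stretch = 3 days).
P(N = 14) = e^(−μ) μ^14/14! = e^(−10.2) · 10.2^14/87178291200 ≈ 0.0563.

0.0563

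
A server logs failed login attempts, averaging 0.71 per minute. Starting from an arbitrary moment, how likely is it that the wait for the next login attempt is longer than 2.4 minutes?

The wait for the next event is exponential with rate λ = 0.71 per minute.
P(T > 2.4) = e^(−λt) = e^(−0.71 × 2.4) = e^(−1.704) ≈ 0.1820.

0.1820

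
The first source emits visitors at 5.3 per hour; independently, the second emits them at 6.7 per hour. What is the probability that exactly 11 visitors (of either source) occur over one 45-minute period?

0.0970

Independent Poisson processes superpose: combined rate λ = 5.3 + 6.7 = 12 per hour.
Over the interval, μ = 12 × 0.75 = 9 (a 45-minute period = 0.75 hours).
P(N = 11) = e^(−9) · 9^11/11! ≈ 0.0970.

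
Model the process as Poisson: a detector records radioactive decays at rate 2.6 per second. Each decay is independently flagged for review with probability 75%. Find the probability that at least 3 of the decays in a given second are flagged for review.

0.3098

Thinning: the decays that are flagged for review themselves form a Poisson process with rate 0.75 × 2.6 = 1.95 per second.
So μ = 1.95.
P(N ≥ 3) = 1 − P(N ≤ 2) ≈ 0.3098.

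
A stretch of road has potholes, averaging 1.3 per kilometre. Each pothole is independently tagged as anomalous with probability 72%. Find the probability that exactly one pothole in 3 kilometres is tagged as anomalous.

Thinning: the potholes that are tagged as anomalous themselves form a Poisson process with rate 0.72 × 1.3 = 0.936 per kilometre.
Over the interval, μ = 0.936 × 3 = 2.808 (3 kilometres).
P(N = 1) = e^(−2.808) · 2.808^1/1! ≈ 0.1694.

0.1694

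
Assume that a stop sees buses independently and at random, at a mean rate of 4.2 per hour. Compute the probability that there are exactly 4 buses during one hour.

0.1944

With mean μ = 4.2 per hour,
P(N = 4) = e^(−μ) μ^4/4! = e^(−4.2) · 4.2^4/24 ≈ 0.1944.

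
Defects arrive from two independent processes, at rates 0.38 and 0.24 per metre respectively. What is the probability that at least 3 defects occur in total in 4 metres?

Independent Poisson processes superpose: combined rate λ = 0.38 + 0.24 = 0.62 per metre.
Over the interval, μ = 0.62 × 4 = 2.48 (4 metres).
P(N ≥ 3) = 1 − P(N ≤ 2) ≈ 0.4510.

0.4510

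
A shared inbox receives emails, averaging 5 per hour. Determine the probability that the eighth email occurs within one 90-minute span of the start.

0.4754

Over the interval, μ = 5 × 1.5 = 7.5 (a 90-minute span = 1.5 hours).
The eighth arrival falls in the interval iff at least 8 events occur there: P(S_8 ≤ t) = P(N ≥ 8) = 1 − P(N ≤ 7) ≈ 0.4754.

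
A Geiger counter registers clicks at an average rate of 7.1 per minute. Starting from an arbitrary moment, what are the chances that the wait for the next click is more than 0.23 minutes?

0.1953

The wait for the next event is exponential with rate λ = 7.1 per minute.
P(T > 0.23) = e^(−λt) = e^(−7.1 × 0.23) = e^(−1.633) ≈ 0.1953.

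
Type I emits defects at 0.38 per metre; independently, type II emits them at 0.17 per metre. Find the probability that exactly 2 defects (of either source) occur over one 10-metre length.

0.0618

Independent Poisson processes superpose: combined rate λ = 0.38 + 0.17 = 0.55 per metre.
Over the interval, μ = 0.55 × 10 = 5.5 (a 10-metre length = 10 metres).
P(N = 2) = e^(−5.5) · 5.5^2/2! ≈ 0.0618.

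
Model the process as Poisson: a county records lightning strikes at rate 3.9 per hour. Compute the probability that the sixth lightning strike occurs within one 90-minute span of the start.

Over the interval, μ = 3.9 × 1.5 = 5.85 (a 90-minute span = 1.5 hours).
The sixth arrival falls in the interval iff at least 6 events occur there: P(S_6 ≤ t) = P(N ≥ 6) = 1 − P(N ≤ 5) ≈ 0.5299.

0.5299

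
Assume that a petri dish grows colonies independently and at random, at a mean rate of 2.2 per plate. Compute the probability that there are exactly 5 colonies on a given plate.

0.0476

With mean μ = 2.2 per plate,
P(N = 5) = e^(−μ) μ^5/5! = e^(−2.2) · 2.2^5/120 ≈ 0.0476.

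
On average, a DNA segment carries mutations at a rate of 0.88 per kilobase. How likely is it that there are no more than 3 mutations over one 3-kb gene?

0.7273

Over the interval, μ = 0.88 × 3 = 2.64 (a 3-kb gene = 3 kilobases).
P(N ≤ 3) = Σ_{j=0}^{3} e^(−μ) μ^j/j! ≈ 0.7273.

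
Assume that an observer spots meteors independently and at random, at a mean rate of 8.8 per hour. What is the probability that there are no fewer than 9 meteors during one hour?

With mean μ = 8.8 per hour,
P(N ≥ 9) = 1 − P(N ≤ 8) = 1 − Σ_{j=0}^{8} e^(−μ) μ^j/j! ≈ 0.5177.

0.5177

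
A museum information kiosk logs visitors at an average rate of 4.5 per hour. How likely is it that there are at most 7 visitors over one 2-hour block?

0.3239

Over the interval, μ = 4.5 × 2 = 9 (a 2-hour block = 2 hours).
P(N ≤ 7) = Σ_{j=0}^{7} e^(−μ) μ^j/j! ≈ 0.3239.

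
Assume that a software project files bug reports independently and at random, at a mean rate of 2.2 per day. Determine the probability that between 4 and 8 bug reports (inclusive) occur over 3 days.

Over the interval, μ = 2.2 × 3 = 6.6 (3 days).
P(4 ≤ N ≤ 8) = Σ_{j=4}^{8} e^(−6.6) · 6.6^j/j! ≈ 0.6744.

0.6744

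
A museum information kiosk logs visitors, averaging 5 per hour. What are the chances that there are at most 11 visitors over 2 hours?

Over the interval, μ = 5 × 2 = 10 (2 hours).
P(N ≤ 11) = Σ_{j=0}^{11} e^(−μ) μ^j/j! ≈ 0.6968.

0.6968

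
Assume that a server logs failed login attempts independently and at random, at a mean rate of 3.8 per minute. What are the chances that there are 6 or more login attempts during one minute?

0.1844

With mean μ = 3.8 per minute,
P(N ≥ 6) = 1 − P(N ≤ 5) = 1 − Σ_{j=0}^{5} e^(−μ) μ^j/j! ≈ 0.1844.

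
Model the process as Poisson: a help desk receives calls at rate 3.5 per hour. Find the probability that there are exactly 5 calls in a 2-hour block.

Over the interval, μ = 3.5 × 2 = 7 (a 2-hour block = 2 hours).
P(N = 5) = e^(−μ) μ^5/5! = e^(−7) · 7^5/120 ≈ 0.1277.

0.1277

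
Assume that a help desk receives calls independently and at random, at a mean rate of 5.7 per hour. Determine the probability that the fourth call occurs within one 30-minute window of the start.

0.3192

Over the interval, μ = 5.7 × 0.5 = 2.85 (a 30-minute window = 0.5 hours).
The fourth arrival falls in the interval iff at least 4 events occur there: P(S_4 ≤ t) = P(N ≥ 4) = 1 − P(N ≤ 3) ≈ 0.3192.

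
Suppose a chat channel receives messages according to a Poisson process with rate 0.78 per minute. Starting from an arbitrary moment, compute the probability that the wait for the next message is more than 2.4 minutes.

0.1538

The wait for the next event is exponential with rate λ = 0.78 per minute.
P(T > 2.4) = e^(−λt) = e^(−0.78 × 2.4) = e^(−1.872) ≈ 0.1538.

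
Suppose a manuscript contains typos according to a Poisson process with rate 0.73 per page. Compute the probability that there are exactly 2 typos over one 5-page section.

Over the interval, μ = 0.73 × 5 = 3.65 (a 5-page section = 5 pages).
P(N = 2) = e^(−μ) μ^2/2! = e^(−3.65) · 3.65^2/2 ≈ 0.1731.

0.1731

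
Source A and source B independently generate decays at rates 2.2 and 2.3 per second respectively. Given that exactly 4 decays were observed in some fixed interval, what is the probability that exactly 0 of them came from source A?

0.0682

Given the total, each event is independently from source A with probability p = λ_A/(λ_A+λ_B) = 2.2/4.5 ≈ 0.4889.
So K ~ Binomial(4, 2.2/4.5): P(K = 0) = C(4,0) · (2.2/4.5)^0 · (2.3/4.5)^4 ≈ 0.0682.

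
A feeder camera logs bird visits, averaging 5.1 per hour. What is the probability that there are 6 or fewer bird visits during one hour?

With mean μ = 5.1 per hour,
P(N ≤ 6) = Σ_{j=0}^{6} e^(−μ) μ^j/j! ≈ 0.7474.

0.7474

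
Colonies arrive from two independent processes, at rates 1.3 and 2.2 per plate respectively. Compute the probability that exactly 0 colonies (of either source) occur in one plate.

Independent Poisson processes superpose: combined rate λ = 1.3 + 2.2 = 3.5 per plate.
So μ = 3.5.
P(N = 0) = e^(−3.5) · 3.5^0/0! ≈ 0.0302.

0.0302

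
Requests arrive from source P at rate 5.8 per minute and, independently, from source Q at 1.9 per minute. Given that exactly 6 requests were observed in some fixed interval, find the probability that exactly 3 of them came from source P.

Given the total, each event is independently from source P with probability p = λ_P/(λ_P+λ_Q) = 5.8/7.7 ≈ 0.7532.
So K ~ Binomial(6, 5.8/7.7): P(K = 3) = C(6,3) · (5.8/7.7)^3 · (1.9/7.7)^3 ≈ 0.1284.

0.1284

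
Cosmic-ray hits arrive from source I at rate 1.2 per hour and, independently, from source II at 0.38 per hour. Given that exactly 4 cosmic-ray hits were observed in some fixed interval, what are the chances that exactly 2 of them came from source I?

0.2002

Given the total, each event is independently from source I with probability p = λ_I/(λ_I+λ_II) = 1.2/1.58 ≈ 0.7595.
So K ~ Binomial(4, 1.2/1.58): P(K = 2) = C(4,2) · (1.2/1.58)^2 · (0.38/1.58)^2 ≈ 0.2002.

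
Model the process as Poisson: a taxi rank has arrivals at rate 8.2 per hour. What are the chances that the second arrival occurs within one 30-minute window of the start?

Over the interval, μ = 8.2 × 0.5 = 4.1 (a 30-minute window = 0.5 hours).
The second arrival falls in the interval iff at least 2 events occur there: P(S_2 ≤ t) = P(N ≥ 2) = 1 − P(N ≤ 1) ≈ 0.9155.

0.9155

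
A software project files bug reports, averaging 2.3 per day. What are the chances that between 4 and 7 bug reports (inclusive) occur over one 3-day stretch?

Over the interval, μ = 2.3 × 3 = 6.9 (a 3-day stretch = 3 days).
P(4 ≤ N ≤ 7) = Σ_{j=4}^{7} e^(−6.9) · 6.9^j/j! ≈ 0.5265.

0.5265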